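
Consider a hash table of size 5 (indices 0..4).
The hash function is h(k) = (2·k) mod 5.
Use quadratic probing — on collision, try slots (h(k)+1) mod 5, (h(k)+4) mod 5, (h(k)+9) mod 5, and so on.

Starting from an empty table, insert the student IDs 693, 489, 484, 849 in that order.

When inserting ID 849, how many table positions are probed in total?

3

693: h=1 -> slot 1
489: h=3 -> slot 3
484: h=3, probe 3,4 -> slot 4
849: h=3, probe 3,4,2 -> slot 2
Table: [-, 693, 849, 489, 484]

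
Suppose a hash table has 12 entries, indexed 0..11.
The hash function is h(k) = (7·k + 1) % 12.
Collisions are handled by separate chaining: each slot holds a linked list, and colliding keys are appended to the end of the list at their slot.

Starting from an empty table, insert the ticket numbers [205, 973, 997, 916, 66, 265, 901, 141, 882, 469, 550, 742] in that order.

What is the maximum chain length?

6

205 → bucket 8
973 → bucket 8 (collision)
997 → bucket 8 (collision)
916 → bucket 5
66 → bucket 7
265 → bucket 8 (collision)
901 → bucket 8 (collision)
141 → bucket 4
882 → bucket 7 (collision)
469 → bucket 8 (collision)
550 → bucket 11
742 → bucket 11 (collision)
Final buckets:
0: -
1: -
2: -
3: -
4: 141
5: 916
6: -
7: 66 -> 882
8: 205 -> 973 -> 997 -> 265 -> 901 -> 469
9: -
10: -
11: 550 -> 742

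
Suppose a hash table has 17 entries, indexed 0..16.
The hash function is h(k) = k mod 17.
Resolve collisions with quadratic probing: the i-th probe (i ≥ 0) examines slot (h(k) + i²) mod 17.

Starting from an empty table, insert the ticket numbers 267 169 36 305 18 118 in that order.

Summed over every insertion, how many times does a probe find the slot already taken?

3

Insert 267: h=12, slot 12 empty → index 12.
Insert 169: h=16, slot 16 empty → index 16.
Insert 36: h=2, slot 2 empty → index 2.
Insert 305: h=16, slot 16 occupied → index 0.
Insert 18: h=1, slot 1 empty → index 1.
Insert 118: h=16, slots 16,0 occupied → index 3.
Table: [305, 18, 36, 118, ∅, ∅, ∅, ∅, ∅, ∅, ∅, ∅, 267, ∅, ∅, ∅, 169]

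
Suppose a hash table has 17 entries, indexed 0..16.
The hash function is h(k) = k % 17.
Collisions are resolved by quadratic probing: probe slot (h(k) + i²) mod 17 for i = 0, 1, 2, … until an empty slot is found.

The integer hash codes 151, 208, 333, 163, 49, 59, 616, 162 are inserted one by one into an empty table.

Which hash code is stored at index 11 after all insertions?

163

Insert 151: h=15, slot 15 empty → index 15.
Insert 208: h=4, slot 4 empty → index 4.
Insert 333: h=10, slot 10 empty → index 10.
Insert 163: h=10, slot 10 occupied → index 11.
Insert 49: h=15, slot 15 occupied → index 16.
Insert 59: h=8, slot 8 empty → index 8.
Insert 616: h=4, slot 4 occupied → index 5.
Insert 162: h=9, slot 9 empty → index 9.
Table: [_, _, _, _, 208, 616, _, _, 59, 162, 333, 163, _, _, _, 151, 49]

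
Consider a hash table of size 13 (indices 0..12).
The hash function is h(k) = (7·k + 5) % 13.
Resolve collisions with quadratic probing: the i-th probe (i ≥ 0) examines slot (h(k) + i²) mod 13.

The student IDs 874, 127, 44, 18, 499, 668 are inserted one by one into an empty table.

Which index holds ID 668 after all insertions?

4

Insert 874: h=0, slot 0 empty -> index 0.
Insert 127: h=10, slot 10 empty -> index 10.
Insert 44: h=1, slot 1 empty -> index 1.
Insert 18: h=1, slot 1 occupied -> index 2.
Insert 499: h=1, slots 1,2 occupied -> index 5.
Insert 668: h=1, slots 1,2,5,10 occupied -> index 4.
Table: [874, 44, 18, ., 668, 499, ., ., ., ., 127, ., .]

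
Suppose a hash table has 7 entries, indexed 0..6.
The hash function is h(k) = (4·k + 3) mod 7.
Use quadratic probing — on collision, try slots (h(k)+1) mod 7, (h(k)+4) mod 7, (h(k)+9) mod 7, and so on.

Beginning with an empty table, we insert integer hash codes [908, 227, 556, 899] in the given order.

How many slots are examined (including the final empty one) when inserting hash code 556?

908: h=2 => slot 2
227: h=1 => slot 1
556: h=1, probe 1,2,5 => slot 5
899: h=1, probe 1,2,5,3 => slot 3
Table: [—, 227, 908, 899, —, 556, —]

3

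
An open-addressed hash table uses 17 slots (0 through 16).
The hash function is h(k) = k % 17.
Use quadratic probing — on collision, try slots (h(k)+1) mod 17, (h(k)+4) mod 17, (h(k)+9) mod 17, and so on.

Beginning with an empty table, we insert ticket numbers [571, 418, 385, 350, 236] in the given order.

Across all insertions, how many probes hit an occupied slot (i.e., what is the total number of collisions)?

4

Insert 571: h=10, slot 10 empty => index 10.
Insert 418: h=10, slot 10 occupied => index 11.
Insert 385: h=11, slot 11 occupied => index 12.
Insert 350: h=10, slots 10,11 occupied => index 14.
Insert 236: h=15, slot 15 empty => index 15.
Table: [-, -, -, -, -, -, -, -, -, -, 571, 418, 385, -, 350, 236, -]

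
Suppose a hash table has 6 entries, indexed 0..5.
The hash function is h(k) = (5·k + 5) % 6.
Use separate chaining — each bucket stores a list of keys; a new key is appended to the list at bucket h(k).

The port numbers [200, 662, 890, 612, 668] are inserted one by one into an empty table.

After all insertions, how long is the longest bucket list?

4

Insert 200: h=3, bucket 3 empty -> new chain.
Insert 662: h=3, bucket 3 nonempty -> append to chain.
Insert 890: h=3, bucket 3 nonempty -> append to chain.
Insert 612: h=5, bucket 5 empty -> new chain.
Insert 668: h=3, bucket 3 nonempty -> append to chain.
Final buckets:
0: —
1: —
2: —
3: 200 -> 662 -> 890 -> 668
4: —
5: 612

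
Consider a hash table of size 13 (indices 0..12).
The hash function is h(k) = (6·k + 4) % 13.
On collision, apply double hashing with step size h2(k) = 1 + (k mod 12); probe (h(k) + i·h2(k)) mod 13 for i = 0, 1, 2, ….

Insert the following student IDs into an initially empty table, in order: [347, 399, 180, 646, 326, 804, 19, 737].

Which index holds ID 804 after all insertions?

347: h=6 => slot 6
399: h=6, h2=4, probe 6,10 => slot 10
180: h=5 => slot 5
646: h=6, h2=11, probe 6,4 => slot 4
326: h=10, h2=3, probe 10,0 => slot 0
804: h=5, h2=1, probe 5,6,7 => slot 7
19: h=1 => slot 1
737: h=6, h2=6, probe 6,12 => slot 12
Table: [326, 19, -, -, 646, 180, 347, 804, -, -, 399, -, 737]

7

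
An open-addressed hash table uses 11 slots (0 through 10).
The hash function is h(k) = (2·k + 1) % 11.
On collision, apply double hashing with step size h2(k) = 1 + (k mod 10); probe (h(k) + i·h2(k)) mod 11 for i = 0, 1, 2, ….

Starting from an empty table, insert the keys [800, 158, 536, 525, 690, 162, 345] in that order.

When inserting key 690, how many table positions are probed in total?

2

800 hashes to 6; slot 6 is free => place at 6.
158 hashes to 9; slot 9 is free => place at 9.
536 hashes to 6, h2=7; 6 taken => place at 2.
525 hashes to 6, h2=6; 6 taken => place at 1.
690 hashes to 6, h2=1; 6 taken => place at 7.
162 hashes to 6, h2=3; 6,9,1 taken => place at 4.
345 hashes to 9, h2=6; 9,4 taken => place at 10.
Table: [-, 525, 536, -, 162, -, 800, 690, -, 158, 345]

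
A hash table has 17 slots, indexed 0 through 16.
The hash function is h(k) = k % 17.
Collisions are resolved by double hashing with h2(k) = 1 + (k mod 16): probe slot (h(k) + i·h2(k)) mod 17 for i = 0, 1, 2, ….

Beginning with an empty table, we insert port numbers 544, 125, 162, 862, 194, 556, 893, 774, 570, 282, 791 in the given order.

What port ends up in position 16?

Insert 544: h=0, slot 0 empty => index 0.
Insert 125: h=6, slot 6 empty => index 6.
Insert 162: h=9, slot 9 empty => index 9.
Insert 862: h=12, slot 12 empty => index 12.
Insert 194: h=7, slot 7 empty => index 7.
Insert 556: h=12, h2=13, slot 12 occupied => index 8.
Insert 893: h=9, h2=14, slots 9,6 occupied => index 3.
Insert 774: h=9, h2=7, slot 9 occupied => index 16.
Insert 570: h=9, h2=11, slots 9,3 occupied => index 14.
Insert 282: h=10, slot 10 empty => index 10.
Insert 791: h=9, h2=8, slots 9,0,8,16,7 occupied => index 15.
Table: [544, -, -, 893, -, -, 125, 194, 556, 162, 282, -, 862, -, 570, 791, 774]

774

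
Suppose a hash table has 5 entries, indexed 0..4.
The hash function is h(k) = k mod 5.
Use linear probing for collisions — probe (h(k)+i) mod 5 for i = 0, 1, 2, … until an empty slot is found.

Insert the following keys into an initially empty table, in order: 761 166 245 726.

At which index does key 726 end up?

3

761 hashes to 1; slot 1 is free => place at 1.
166 hashes to 1; 1 taken => place at 2.
245 hashes to 0; slot 0 is free => place at 0.
726 hashes to 1; 1,2 taken => place at 3.
Table: [245, 761, 166, 726, .]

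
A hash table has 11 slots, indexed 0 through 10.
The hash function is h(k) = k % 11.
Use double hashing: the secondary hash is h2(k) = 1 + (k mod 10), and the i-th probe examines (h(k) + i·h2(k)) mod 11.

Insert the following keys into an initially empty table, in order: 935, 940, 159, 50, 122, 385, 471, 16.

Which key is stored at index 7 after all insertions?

385

935 hashes to 0; slot 0 is free → place at 0.
940 hashes to 5; slot 5 is free → place at 5.
159 hashes to 5, h2=10; 5 taken → place at 4.
50 hashes to 6; slot 6 is free → place at 6.
122 hashes to 1; slot 1 is free → place at 1.
385 hashes to 0, h2=6; 0,6,1 taken → place at 7.
471 hashes to 9; slot 9 is free → place at 9.
16 hashes to 5, h2=7; 5,1 taken → place at 8.
Table: [935, 122, ., ., 159, 940, 50, 385, 16, 471, .]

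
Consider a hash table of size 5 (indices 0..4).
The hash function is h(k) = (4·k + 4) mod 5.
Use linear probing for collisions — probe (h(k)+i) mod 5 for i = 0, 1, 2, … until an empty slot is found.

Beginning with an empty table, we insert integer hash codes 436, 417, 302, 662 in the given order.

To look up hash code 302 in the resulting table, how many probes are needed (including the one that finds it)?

436: h=3 => slot 3
417: h=2 => slot 2
302: h=2, probe 2,3,4 => slot 4
662: h=2, probe 2,3,4,0 => slot 0
Table: [662, -, 417, 436, 302]
Lookup 302: h=2, probe 2,3,4 → found at 4.

3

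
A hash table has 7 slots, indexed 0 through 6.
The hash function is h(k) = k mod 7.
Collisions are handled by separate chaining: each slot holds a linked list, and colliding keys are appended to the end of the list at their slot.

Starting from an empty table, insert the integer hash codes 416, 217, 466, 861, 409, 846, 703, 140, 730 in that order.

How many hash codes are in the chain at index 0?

3

Insert 416: h=3, bucket 3 empty -> new chain.
Insert 217: h=0, bucket 0 empty -> new chain.
Insert 466: h=4, bucket 4 empty -> new chain.
Insert 861: h=0, bucket 0 nonempty -> append to chain.
Insert 409: h=3, bucket 3 nonempty -> append to chain.
Insert 846: h=6, bucket 6 empty -> new chain.
Insert 703: h=3, bucket 3 nonempty -> append to chain.
Insert 140: h=0, bucket 0 nonempty -> append to chain.
Insert 730: h=2, bucket 2 empty -> new chain.
Final buckets:
0: 217 -> 861 -> 140
1: —
2: 730
3: 416 -> 409 -> 703
4: 466
5: —
6: 846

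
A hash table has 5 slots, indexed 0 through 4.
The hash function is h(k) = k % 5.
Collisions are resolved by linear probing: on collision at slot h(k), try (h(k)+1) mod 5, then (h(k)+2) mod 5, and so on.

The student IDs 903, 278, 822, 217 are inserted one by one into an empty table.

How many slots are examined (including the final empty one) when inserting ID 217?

4

903 hashes to 3; slot 3 is free → place at 3.
278 hashes to 3; 3 taken → place at 4.
822 hashes to 2; slot 2 is free → place at 2.
217 hashes to 2; 2,3,4 taken → place at 0.
Table: [217, —, 822, 903, 278]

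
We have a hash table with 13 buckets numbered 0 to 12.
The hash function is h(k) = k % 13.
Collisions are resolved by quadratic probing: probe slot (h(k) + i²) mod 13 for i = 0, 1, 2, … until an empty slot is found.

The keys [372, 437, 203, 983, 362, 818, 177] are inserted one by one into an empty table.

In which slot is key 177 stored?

Insert 372: h=8, slot 8 empty => index 8.
Insert 437: h=8, slot 8 occupied => index 9.
Insert 203: h=8, slots 8,9 occupied => index 12.
Insert 983: h=8, slots 8,9,12 occupied => index 4.
Insert 362: h=11, slot 11 empty => index 11.
Insert 818: h=12, slot 12 occupied => index 0.
Insert 177: h=8, slots 8,9,12,4,11 occupied => index 7.
Table: [818, —, —, —, 983, —, —, 177, 372, 437, —, 362, 203]

7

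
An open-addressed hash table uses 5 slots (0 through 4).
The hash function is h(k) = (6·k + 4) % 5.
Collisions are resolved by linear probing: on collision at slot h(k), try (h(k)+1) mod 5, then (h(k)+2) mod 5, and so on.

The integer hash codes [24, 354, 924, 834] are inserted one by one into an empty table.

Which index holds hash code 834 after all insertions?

1

24: h=3 => slot 3
354: h=3, probe 3,4 => slot 4
924: h=3, probe 3,4,0 => slot 0
834: h=3, probe 3,4,0,1 => slot 1
Table: [924, 834, _, 24, 354]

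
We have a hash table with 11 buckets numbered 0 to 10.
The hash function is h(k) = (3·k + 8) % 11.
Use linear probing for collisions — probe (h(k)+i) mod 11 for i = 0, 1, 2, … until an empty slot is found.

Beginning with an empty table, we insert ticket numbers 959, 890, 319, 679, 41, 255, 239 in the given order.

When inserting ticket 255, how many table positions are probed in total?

959 hashes to 3; slot 3 is free -> place at 3.
890 hashes to 5; slot 5 is free -> place at 5.
319 hashes to 8; slot 8 is free -> place at 8.
679 hashes to 10; slot 10 is free -> place at 10.
41 hashes to 10; 10 taken -> place at 0.
255 hashes to 3; 3 taken -> place at 4.
239 hashes to 10; 10,0 taken -> place at 1.
Table: [41, 239, _, 959, 255, 890, _, _, 319, _, 679]

2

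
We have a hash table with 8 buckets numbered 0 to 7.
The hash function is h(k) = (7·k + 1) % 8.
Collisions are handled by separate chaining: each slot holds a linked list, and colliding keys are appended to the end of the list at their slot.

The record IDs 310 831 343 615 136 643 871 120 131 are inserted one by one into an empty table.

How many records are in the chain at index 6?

Insert 310: h=3, bucket 3 empty -> new chain.
Insert 831: h=2, bucket 2 empty -> new chain.
Insert 343: h=2, bucket 2 nonempty -> append to chain.
Insert 615: h=2, bucket 2 nonempty -> append to chain.
Insert 136: h=1, bucket 1 empty -> new chain.
Insert 643: h=6, bucket 6 empty -> new chain.
Insert 871: h=2, bucket 2 nonempty -> append to chain.
Insert 120: h=1, bucket 1 nonempty -> append to chain.
Insert 131: h=6, bucket 6 nonempty -> append to chain.
Final buckets:
0: .
1: 136 -> 120
2: 831 -> 343 -> 615 -> 871
3: 310
4: .
5: .
6: 643 -> 131
7: .

2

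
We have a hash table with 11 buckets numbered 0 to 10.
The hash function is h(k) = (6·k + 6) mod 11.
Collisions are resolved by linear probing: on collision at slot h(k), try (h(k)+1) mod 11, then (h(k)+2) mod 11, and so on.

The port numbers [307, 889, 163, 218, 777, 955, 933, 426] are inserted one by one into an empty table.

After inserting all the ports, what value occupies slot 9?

933

Insert 307: h=0, slot 0 empty → index 0.
Insert 889: h=5, slot 5 empty → index 5.
Insert 163: h=5, slot 5 occupied → index 6.
Insert 218: h=5, slots 5,6 occupied → index 7.
Insert 777: h=4, slot 4 empty → index 4.
Insert 955: h=5, slots 5,6,7 occupied → index 8.
Insert 933: h=5, slots 5,6,7,8 occupied → index 9.
Insert 426: h=10, slot 10 empty → index 10.
Table: [307, —, —, —, 777, 889, 163, 218, 955, 933, 426]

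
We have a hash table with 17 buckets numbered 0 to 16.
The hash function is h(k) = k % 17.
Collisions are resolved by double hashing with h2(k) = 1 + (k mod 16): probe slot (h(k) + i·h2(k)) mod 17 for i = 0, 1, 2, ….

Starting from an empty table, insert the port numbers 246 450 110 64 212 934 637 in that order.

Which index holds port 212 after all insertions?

246 hashes to 8; slot 8 is free -> place at 8.
450 hashes to 8, h2=3; 8 taken -> place at 11.
110 hashes to 8, h2=15; 8 taken -> place at 6.
64 hashes to 13; slot 13 is free -> place at 13.
212 hashes to 8, h2=5; 8,13 taken -> place at 1.
934 hashes to 16; slot 16 is free -> place at 16.
637 hashes to 8, h2=14; 8 taken -> place at 5.
Table: [_, 212, _, _, _, 637, 110, _, 246, _, _, 450, _, 64, _, _, 934]

1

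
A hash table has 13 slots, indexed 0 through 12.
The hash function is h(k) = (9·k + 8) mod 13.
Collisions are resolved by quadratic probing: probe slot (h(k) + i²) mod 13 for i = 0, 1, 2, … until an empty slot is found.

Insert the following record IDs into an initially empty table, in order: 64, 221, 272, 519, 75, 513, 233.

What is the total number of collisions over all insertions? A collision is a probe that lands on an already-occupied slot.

7

64 hashes to 12; slot 12 is free -> place at 12.
221 hashes to 8; slot 8 is free -> place at 8.
272 hashes to 12; 12 taken -> place at 0.
519 hashes to 12; 12,0 taken -> place at 3.
75 hashes to 7; slot 7 is free -> place at 7.
513 hashes to 10; slot 10 is free -> place at 10.
233 hashes to 12; 12,0,3,8 taken -> place at 2.
Table: [272, ., 233, 519, ., ., ., 75, 221, ., 513, ., 64]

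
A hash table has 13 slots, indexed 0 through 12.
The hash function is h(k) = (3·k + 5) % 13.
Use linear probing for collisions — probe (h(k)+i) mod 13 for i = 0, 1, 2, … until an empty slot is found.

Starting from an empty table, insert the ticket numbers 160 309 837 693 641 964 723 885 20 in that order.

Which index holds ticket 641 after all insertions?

6

160: h=4 -> slot 4
309: h=9 -> slot 9
837: h=7 -> slot 7
693: h=4, probe 4,5 -> slot 5
641: h=4, probe 4,5,6 -> slot 6
964: h=11 -> slot 11
723: h=3 -> slot 3
885: h=8 -> slot 8
20: h=0 -> slot 0
Table: [20, -, -, 723, 160, 693, 641, 837, 885, 309, -, 964, -]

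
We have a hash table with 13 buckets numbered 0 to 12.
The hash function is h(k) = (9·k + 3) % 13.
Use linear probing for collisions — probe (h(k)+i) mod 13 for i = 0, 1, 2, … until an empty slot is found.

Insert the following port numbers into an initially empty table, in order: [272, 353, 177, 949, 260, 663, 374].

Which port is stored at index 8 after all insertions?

353

272 hashes to 7; slot 7 is free → place at 7.
353 hashes to 8; slot 8 is free → place at 8.
177 hashes to 10; slot 10 is free → place at 10.
949 hashes to 3; slot 3 is free → place at 3.
260 hashes to 3; 3 taken → place at 4.
663 hashes to 3; 3,4 taken → place at 5.
374 hashes to 2; slot 2 is free → place at 2.
Table: [_, _, 374, 949, 260, 663, _, 272, 353, _, 177, _, _]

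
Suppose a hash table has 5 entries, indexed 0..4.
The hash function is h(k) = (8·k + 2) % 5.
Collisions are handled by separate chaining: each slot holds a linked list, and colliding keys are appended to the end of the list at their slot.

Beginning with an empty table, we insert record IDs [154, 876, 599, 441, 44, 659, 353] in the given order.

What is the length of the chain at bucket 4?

4

Insert 154: h=4, bucket 4 empty → new chain.
Insert 876: h=0, bucket 0 empty → new chain.
Insert 599: h=4, bucket 4 nonempty → append to chain.
Insert 441: h=0, bucket 0 nonempty → append to chain.
Insert 44: h=4, bucket 4 nonempty → append to chain.
Insert 659: h=4, bucket 4 nonempty → append to chain.
Insert 353: h=1, bucket 1 empty → new chain.
Final buckets:
0: 876 -> 441
1: 353
2: .
3: .
4: 154 -> 599 -> 44 -> 659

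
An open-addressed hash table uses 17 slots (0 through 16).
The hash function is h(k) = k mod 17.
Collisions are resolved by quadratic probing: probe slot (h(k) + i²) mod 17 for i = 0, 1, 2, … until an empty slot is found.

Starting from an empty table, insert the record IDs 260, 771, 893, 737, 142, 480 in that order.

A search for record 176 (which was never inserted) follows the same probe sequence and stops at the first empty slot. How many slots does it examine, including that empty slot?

Insert 260: h=5, slot 5 empty => index 5.
Insert 771: h=6, slot 6 empty => index 6.
Insert 893: h=9, slot 9 empty => index 9.
Insert 737: h=6, slot 6 occupied => index 7.
Insert 142: h=6, slots 6,7 occupied => index 10.
Insert 480: h=4, slot 4 empty => index 4.
Table: [—, —, —, —, 480, 260, 771, 737, —, 893, 142, —, —, —, —, —, —]
Lookup 176: h=6, probe 6,7,10,15 → slot 15 empty, not found.

4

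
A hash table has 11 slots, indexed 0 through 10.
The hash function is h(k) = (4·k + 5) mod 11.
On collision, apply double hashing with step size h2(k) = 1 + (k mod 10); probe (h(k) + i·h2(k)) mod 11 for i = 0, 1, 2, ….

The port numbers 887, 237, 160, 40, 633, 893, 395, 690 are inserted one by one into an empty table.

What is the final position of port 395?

887 hashes to 0; slot 0 is free → place at 0.
237 hashes to 7; slot 7 is free → place at 7.
160 hashes to 7, h2=1; 7 taken → place at 8.
40 hashes to 0, h2=1; 0 taken → place at 1.
633 hashes to 7, h2=4; 7,0 taken → place at 4.
893 hashes to 2; slot 2 is free → place at 2.
395 hashes to 1, h2=6; 1,7,2,8 taken → place at 3.
690 hashes to 4, h2=1; 4 taken → place at 5.
Table: [887, 40, 893, 395, 633, 690, —, 237, 160, —, —]

3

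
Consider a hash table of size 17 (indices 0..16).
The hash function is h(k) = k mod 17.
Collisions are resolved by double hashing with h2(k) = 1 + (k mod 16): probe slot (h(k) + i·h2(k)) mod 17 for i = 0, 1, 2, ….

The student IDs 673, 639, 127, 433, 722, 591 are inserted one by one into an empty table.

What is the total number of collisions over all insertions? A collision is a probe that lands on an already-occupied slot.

673: h=10 => slot 10
639: h=10, h2=16, probe 10,9 => slot 9
127: h=8 => slot 8
433: h=8, h2=2, probe 8,10,12 => slot 12
722: h=8, h2=3, probe 8,11 => slot 11
591: h=13 => slot 13
Table: [-, -, -, -, -, -, -, -, 127, 639, 673, 722, 433, 591, -, -, -]

4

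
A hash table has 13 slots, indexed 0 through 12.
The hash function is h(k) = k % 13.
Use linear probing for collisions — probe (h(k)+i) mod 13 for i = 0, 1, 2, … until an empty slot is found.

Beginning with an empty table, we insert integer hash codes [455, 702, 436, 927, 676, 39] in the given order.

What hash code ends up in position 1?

702

455 hashes to 0; slot 0 is free => place at 0.
702 hashes to 0; 0 taken => place at 1.
436 hashes to 7; slot 7 is free => place at 7.
927 hashes to 4; slot 4 is free => place at 4.
676 hashes to 0; 0,1 taken => place at 2.
39 hashes to 0; 0,1,2 taken => place at 3.
Table: [455, 702, 676, 39, 927, ., ., 436, ., ., ., ., .]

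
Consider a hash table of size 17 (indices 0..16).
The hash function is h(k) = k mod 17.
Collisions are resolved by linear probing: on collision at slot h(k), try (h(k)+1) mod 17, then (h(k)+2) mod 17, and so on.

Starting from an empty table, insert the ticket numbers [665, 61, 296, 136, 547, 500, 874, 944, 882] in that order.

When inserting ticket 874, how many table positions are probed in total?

665: h=2 => slot 2
61: h=10 => slot 10
296: h=7 => slot 7
136: h=0 => slot 0
547: h=3 => slot 3
500: h=7, probe 7,8 => slot 8
874: h=7, probe 7,8,9 => slot 9
944: h=9, probe 9,10,11 => slot 11
882: h=15 => slot 15
Table: [136, _, 665, 547, _, _, _, 296, 500, 874, 61, 944, _, _, _, 882, _]

3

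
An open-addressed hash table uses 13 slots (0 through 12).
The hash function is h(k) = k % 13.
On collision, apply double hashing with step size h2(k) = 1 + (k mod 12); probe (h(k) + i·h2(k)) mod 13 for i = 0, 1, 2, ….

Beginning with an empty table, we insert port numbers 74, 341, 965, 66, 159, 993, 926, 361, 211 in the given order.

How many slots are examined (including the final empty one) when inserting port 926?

74: h=9 → slot 9
341: h=3 → slot 3
965: h=3, h2=6, probe 3,9,2 → slot 2
66: h=1 → slot 1
159: h=3, h2=4, probe 3,7 → slot 7
993: h=5 → slot 5
926: h=3, h2=3, probe 3,6 → slot 6
361: h=10 → slot 10
211: h=3, h2=8, probe 3,11 → slot 11
Table: [., 66, 965, 341, ., 993, 926, 159, ., 74, 361, 211, .]

2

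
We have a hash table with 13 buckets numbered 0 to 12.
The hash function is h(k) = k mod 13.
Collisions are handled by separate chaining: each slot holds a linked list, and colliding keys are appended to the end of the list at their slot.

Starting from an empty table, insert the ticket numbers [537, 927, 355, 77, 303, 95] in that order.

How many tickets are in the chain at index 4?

5

Insert 537: h=4, bucket 4 empty → new chain.
Insert 927: h=4, bucket 4 nonempty → append to chain.
Insert 355: h=4, bucket 4 nonempty → append to chain.
Insert 77: h=12, bucket 12 empty → new chain.
Insert 303: h=4, bucket 4 nonempty → append to chain.
Insert 95: h=4, bucket 4 nonempty → append to chain.
Final buckets:
0: ∅
1: ∅
2: ∅
3: ∅
4: 537 -> 927 -> 355 -> 303 -> 95
5: ∅
6: ∅
7: ∅
8: ∅
9: ∅
10: ∅
11: ∅
12: 77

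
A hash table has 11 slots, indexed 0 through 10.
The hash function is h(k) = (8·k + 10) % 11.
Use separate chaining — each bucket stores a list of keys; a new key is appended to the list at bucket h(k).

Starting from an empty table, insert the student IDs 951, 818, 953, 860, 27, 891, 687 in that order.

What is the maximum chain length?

Insert 951: h=6, bucket 6 empty → new chain.
Insert 818: h=9, bucket 9 empty → new chain.
Insert 953: h=0, bucket 0 empty → new chain.
Insert 860: h=4, bucket 4 empty → new chain.
Insert 27: h=6, bucket 6 nonempty → append to chain.
Insert 891: h=10, bucket 10 empty → new chain.
Insert 687: h=6, bucket 6 nonempty → append to chain.
Final buckets:
0: 953
1: ∅
2: ∅
3: ∅
4: 860
5: ∅
6: 951 -> 27 -> 687
7: ∅
8: ∅
9: 818
10: 891

3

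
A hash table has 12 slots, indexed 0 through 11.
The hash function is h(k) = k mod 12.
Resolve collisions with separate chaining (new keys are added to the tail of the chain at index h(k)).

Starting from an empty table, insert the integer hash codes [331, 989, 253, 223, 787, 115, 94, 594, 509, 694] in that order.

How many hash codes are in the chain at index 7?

331 -> bucket 7
989 -> bucket 5
253 -> bucket 1
223 -> bucket 7 (collision)
787 -> bucket 7 (collision)
115 -> bucket 7 (collision)
94 -> bucket 10
594 -> bucket 6
509 -> bucket 5 (collision)
694 -> bucket 10 (collision)
Final buckets:
0: .
1: 253
2: .
3: .
4: .
5: 989 -> 509
6: 594
7: 331 -> 223 -> 787 -> 115
8: .
9: .
10: 94 -> 694
11: .

4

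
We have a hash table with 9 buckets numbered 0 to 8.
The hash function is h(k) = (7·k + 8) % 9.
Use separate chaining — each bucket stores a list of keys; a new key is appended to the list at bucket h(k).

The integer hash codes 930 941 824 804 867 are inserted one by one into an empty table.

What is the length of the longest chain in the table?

3

930 -> bucket 2
941 -> bucket 7
824 -> bucket 7 (collision)
804 -> bucket 2 (collision)
867 -> bucket 2 (collision)
Final buckets:
0: _
1: _
2: 930 -> 804 -> 867
3: _
4: _
5: _
6: _
7: 941 -> 824
8: _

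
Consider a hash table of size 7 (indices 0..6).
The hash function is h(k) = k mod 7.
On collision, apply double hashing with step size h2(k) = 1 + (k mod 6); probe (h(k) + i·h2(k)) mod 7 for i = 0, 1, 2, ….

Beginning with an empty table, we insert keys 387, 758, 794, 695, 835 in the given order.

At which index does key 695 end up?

1

387: h=2 -> slot 2
758: h=2, h2=3, probe 2,5 -> slot 5
794: h=3 -> slot 3
695: h=2, h2=6, probe 2,1 -> slot 1
835: h=2, h2=2, probe 2,4 -> slot 4
Table: [∅, 695, 387, 794, 835, 758, ∅]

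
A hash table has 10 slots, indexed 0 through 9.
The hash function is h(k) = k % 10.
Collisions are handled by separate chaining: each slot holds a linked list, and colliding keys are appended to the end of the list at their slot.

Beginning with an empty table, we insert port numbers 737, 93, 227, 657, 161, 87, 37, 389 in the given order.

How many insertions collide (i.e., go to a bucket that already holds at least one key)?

Insert 737: h=7, bucket 7 empty -> new chain.
Insert 93: h=3, bucket 3 empty -> new chain.
Insert 227: h=7, bucket 7 nonempty -> append to chain.
Insert 657: h=7, bucket 7 nonempty -> append to chain.
Insert 161: h=1, bucket 1 empty -> new chain.
Insert 87: h=7, bucket 7 nonempty -> append to chain.
Insert 37: h=7, bucket 7 nonempty -> append to chain.
Insert 389: h=9, bucket 9 empty -> new chain.
Final buckets:
0: —
1: 161
2: —
3: 93
4: —
5: —
6: —
7: 737 -> 227 -> 657 -> 87 -> 37
8: —
9: 389

4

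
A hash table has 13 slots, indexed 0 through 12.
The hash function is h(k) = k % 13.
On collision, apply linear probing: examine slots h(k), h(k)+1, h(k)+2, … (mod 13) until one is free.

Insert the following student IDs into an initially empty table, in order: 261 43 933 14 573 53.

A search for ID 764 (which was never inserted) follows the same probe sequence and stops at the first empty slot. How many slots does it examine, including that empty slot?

261 hashes to 1; slot 1 is free → place at 1.
43 hashes to 4; slot 4 is free → place at 4.
933 hashes to 10; slot 10 is free → place at 10.
14 hashes to 1; 1 taken → place at 2.
573 hashes to 1; 1,2 taken → place at 3.
53 hashes to 1; 1,2,3,4 taken → place at 5.
Table: [., 261, 14, 573, 43, 53, ., ., ., ., 933, ., .]
Lookup 764: h=10, probe 10,11 → slot 11 empty, not found.

2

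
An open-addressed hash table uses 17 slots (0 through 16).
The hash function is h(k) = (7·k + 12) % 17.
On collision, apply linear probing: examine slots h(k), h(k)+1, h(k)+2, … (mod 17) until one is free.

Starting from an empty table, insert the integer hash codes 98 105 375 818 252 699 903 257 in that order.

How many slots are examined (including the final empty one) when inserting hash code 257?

4

98: h=1 → slot 1
105: h=16 → slot 16
375: h=2 → slot 2
818: h=9 → slot 9
252: h=8 → slot 8
699: h=9, probe 9,10 → slot 10
903: h=9, probe 9,10,11 → slot 11
257: h=9, probe 9,10,11,12 → slot 12
Table: [., 98, 375, ., ., ., ., ., 252, 818, 699, 903, 257, ., ., ., 105]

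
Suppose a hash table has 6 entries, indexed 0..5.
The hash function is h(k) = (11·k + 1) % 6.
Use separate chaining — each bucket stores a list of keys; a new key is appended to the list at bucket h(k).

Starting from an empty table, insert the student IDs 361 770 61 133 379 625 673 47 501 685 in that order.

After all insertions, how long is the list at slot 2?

1

Insert 361: h=0, bucket 0 empty → new chain.
Insert 770: h=5, bucket 5 empty → new chain.
Insert 61: h=0, bucket 0 nonempty → append to chain.
Insert 133: h=0, bucket 0 nonempty → append to chain.
Insert 379: h=0, bucket 0 nonempty → append to chain.
Insert 625: h=0, bucket 0 nonempty → append to chain.
Insert 673: h=0, bucket 0 nonempty → append to chain.
Insert 47: h=2, bucket 2 empty → new chain.
Insert 501: h=4, bucket 4 empty → new chain.
Insert 685: h=0, bucket 0 nonempty → append to chain.
Final buckets:
0: 361 -> 61 -> 133 -> 379 -> 625 -> 673 -> 685
1: ∅
2: 47
3: ∅
4: 501
5: 770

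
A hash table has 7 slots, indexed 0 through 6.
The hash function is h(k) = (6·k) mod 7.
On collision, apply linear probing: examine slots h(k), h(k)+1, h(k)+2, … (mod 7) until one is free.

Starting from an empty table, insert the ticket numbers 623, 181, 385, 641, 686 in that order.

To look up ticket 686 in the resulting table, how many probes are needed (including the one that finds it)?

623: h=0 => slot 0
181: h=1 => slot 1
385: h=0, probe 0,1,2 => slot 2
641: h=3 => slot 3
686: h=0, probe 0,1,2,3,4 => slot 4
Table: [623, 181, 385, 641, 686, -, -]
Lookup 686: h=0, probe 0,1,2,3,4 → found at 4.

5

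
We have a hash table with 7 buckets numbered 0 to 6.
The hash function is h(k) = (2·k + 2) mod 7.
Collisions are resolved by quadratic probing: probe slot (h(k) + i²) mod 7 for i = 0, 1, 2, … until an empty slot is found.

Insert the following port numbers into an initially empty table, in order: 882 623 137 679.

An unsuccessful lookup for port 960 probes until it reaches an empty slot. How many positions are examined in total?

2

Insert 882: h=2, slot 2 empty -> index 2.
Insert 623: h=2, slot 2 occupied -> index 3.
Insert 137: h=3, slot 3 occupied -> index 4.
Insert 679: h=2, slots 2,3 occupied -> index 6.
Table: [., ., 882, 623, 137, ., 679]
Lookup 960: h=4, probe 4,5 → slot 5 empty, not found.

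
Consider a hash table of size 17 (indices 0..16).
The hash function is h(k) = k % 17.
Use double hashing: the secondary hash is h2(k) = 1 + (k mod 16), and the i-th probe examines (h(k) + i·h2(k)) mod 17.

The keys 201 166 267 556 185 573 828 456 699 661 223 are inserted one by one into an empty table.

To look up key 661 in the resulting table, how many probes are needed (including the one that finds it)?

3

Insert 201: h=14, slot 14 empty => index 14.
Insert 166: h=13, slot 13 empty => index 13.
Insert 267: h=12, slot 12 empty => index 12.
Insert 556: h=12, h2=13, slot 12 occupied => index 8.
Insert 185: h=15, slot 15 empty => index 15.
Insert 573: h=12, h2=14, slot 12 occupied => index 9.
Insert 828: h=12, h2=13, slots 12,8 occupied => index 4.
Insert 456: h=14, h2=9, slot 14 occupied => index 6.
Insert 699: h=2, slot 2 empty => index 2.
Insert 661: h=15, h2=6, slots 15,4 occupied => index 10.
Insert 223: h=2, h2=16, slot 2 occupied => index 1.
Table: [—, 223, 699, —, 828, —, 456, —, 556, 573, 661, —, 267, 166, 201, 185, —]
Lookup 661: h=15, h2=6, probe 15,4,10 → found at 10.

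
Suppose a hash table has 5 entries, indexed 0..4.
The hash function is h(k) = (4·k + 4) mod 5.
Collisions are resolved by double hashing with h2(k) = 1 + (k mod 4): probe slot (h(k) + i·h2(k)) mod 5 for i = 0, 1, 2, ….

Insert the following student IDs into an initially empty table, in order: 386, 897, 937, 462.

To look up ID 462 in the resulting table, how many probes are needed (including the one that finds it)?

2

386 hashes to 3; slot 3 is free → place at 3.
897 hashes to 2; slot 2 is free → place at 2.
937 hashes to 2, h2=2; 2 taken → place at 4.
462 hashes to 2, h2=3; 2 taken → place at 0.
Table: [462, -, 897, 386, 937]
Lookup 462: h=2, h2=3, probe 2,0 → found at 0.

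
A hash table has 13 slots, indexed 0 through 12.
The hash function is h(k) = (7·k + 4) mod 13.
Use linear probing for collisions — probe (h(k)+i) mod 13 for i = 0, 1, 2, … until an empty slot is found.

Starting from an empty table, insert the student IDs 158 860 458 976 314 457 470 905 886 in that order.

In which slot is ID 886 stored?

0

158: h=5 → slot 5
860: h=5, probe 5,6 → slot 6
458: h=12 → slot 12
976: h=11 → slot 11
314: h=5, probe 5,6,7 → slot 7
457: h=5, probe 5,6,7,8 → slot 8
470: h=5, probe 5,6,7,8,9 → slot 9
905: h=8, probe 8,9,10 → slot 10
886: h=5, probe 5,6,7,8,9,10,11,12,0 → slot 0
Table: [886, -, -, -, -, 158, 860, 314, 457, 470, 905, 976, 458]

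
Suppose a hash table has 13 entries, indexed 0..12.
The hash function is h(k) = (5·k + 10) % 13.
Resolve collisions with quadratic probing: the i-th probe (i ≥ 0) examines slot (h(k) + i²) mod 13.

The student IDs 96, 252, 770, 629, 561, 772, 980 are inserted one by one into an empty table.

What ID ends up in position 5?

772

Insert 96: h=9, slot 9 empty → index 9.
Insert 252: h=9, slot 9 occupied → index 10.
Insert 770: h=12, slot 12 empty → index 12.
Insert 629: h=9, slots 9,10 occupied → index 0.
Insert 561: h=7, slot 7 empty → index 7.
Insert 772: h=9, slots 9,10,0 occupied → index 5.
Insert 980: h=9, slots 9,10,0,5,12 occupied → index 8.
Table: [629, -, -, -, -, 772, -, 561, 980, 96, 252, -, 770]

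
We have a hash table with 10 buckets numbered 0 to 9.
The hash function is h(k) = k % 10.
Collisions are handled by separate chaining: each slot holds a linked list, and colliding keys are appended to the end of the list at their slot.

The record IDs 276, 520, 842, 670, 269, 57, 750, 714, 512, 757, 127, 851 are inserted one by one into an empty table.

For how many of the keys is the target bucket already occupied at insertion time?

276 → bucket 6
520 → bucket 0
842 → bucket 2
670 → bucket 0 (collision)
269 → bucket 9
57 → bucket 7
750 → bucket 0 (collision)
714 → bucket 4
512 → bucket 2 (collision)
757 → bucket 7 (collision)
127 → bucket 7 (collision)
851 → bucket 1
Final buckets:
0: 520 -> 670 -> 750
1: 851
2: 842 -> 512
3: —
4: 714
5: —
6: 276
7: 57 -> 757 -> 127
8: —
9: 269

5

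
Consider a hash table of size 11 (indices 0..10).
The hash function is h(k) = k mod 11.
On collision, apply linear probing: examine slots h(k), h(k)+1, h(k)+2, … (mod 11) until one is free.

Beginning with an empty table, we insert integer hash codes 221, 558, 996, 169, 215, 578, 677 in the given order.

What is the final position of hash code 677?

221: h=1 => slot 1
558: h=8 => slot 8
996: h=6 => slot 6
169: h=4 => slot 4
215: h=6, probe 6,7 => slot 7
578: h=6, probe 6,7,8,9 => slot 9
677: h=6, probe 6,7,8,9,10 => slot 10
Table: [., 221, ., ., 169, ., 996, 215, 558, 578, 677]

10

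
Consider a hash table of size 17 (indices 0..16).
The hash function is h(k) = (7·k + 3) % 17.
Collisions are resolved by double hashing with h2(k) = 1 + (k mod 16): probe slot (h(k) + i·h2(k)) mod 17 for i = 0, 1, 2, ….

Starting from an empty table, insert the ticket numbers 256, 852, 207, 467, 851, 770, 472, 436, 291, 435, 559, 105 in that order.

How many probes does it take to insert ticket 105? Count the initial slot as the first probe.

4

256 hashes to 10; slot 10 is free => place at 10.
852 hashes to 0; slot 0 is free => place at 0.
207 hashes to 7; slot 7 is free => place at 7.
467 hashes to 8; slot 8 is free => place at 8.
851 hashes to 10, h2=4; 10 taken => place at 14.
770 hashes to 4; slot 4 is free => place at 4.
472 hashes to 9; slot 9 is free => place at 9.
436 hashes to 12; slot 12 is free => place at 12.
291 hashes to 0, h2=4; 0,4,8,12 taken => place at 16.
435 hashes to 5; slot 5 is free => place at 5.
559 hashes to 6; slot 6 is free => place at 6.
105 hashes to 7, h2=10; 7,0,10 taken => place at 3.
Table: [852, ., ., 105, 770, 435, 559, 207, 467, 472, 256, ., 436, ., 851, ., 291]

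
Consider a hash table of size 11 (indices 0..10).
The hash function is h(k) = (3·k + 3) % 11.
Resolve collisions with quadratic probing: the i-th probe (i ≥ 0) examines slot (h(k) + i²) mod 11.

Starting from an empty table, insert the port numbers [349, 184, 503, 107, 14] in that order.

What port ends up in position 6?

349: h=5 → slot 5
184: h=5, probe 5,6 → slot 6
503: h=5, probe 5,6,9 → slot 9
107: h=5, probe 5,6,9,3 → slot 3
14: h=1 → slot 1
Table: [-, 14, -, 107, -, 349, 184, -, -, 503, -]

184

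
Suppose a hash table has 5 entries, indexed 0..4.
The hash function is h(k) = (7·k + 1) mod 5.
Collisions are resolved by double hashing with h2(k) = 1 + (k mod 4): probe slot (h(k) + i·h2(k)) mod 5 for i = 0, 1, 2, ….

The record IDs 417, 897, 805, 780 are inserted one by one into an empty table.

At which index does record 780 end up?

417: h=0 → slot 0
897: h=0, h2=2, probe 0,2 → slot 2
805: h=1 → slot 1
780: h=1, h2=1, probe 1,2,3 → slot 3
Table: [417, 805, 897, 780, ∅]

3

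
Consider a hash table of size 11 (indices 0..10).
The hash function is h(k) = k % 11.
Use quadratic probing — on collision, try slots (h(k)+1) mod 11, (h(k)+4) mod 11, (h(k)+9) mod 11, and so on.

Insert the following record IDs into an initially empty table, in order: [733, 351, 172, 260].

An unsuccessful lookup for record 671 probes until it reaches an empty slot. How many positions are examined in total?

2

733: h=7 => slot 7
351: h=10 => slot 10
172: h=7, probe 7,8 => slot 8
260: h=7, probe 7,8,0 => slot 0
Table: [260, —, —, —, —, —, —, 733, 172, —, 351]
Lookup 671: h=0, probe 0,1 → slot 1 empty, not found.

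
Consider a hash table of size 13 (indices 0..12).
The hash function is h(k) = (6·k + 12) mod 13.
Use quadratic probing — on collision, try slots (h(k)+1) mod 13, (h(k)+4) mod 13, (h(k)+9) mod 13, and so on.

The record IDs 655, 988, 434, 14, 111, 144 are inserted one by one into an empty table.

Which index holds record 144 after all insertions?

Insert 655: h=3, slot 3 empty -> index 3.
Insert 988: h=12, slot 12 empty -> index 12.
Insert 434: h=3, slot 3 occupied -> index 4.
Insert 14: h=5, slot 5 empty -> index 5.
Insert 111: h=2, slot 2 empty -> index 2.
Insert 144: h=5, slot 5 occupied -> index 6.
Table: [—, —, 111, 655, 434, 14, 144, —, —, —, —, —, 988]

6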